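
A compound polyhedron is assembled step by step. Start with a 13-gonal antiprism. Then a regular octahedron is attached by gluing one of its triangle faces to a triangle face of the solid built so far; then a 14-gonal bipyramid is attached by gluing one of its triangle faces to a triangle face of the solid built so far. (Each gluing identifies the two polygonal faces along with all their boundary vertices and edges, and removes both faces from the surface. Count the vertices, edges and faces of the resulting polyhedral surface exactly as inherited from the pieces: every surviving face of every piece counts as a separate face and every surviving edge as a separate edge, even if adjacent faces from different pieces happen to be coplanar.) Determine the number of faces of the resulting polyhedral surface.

A 13-gonal antiprism: V=26, E=52, F=28.
Attach a regular octahedron (V=6, E=12, F=8) along a 3-gon: merge 3 vertices and 3 edges, delete both glued faces → V=29, E=61, F=34.
Attach a 14-gonal bipyramid (V=16, E=42, F=28) along a 3-gon: merge 3 vertices and 3 edges, delete both glued faces → V=42, E=100, F=60.
Check: V − E + F = 42 − 100 + 60 = 2.

60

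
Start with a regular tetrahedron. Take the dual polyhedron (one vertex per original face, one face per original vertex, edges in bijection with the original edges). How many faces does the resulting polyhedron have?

The base solid has V = 4, E = 6, F = 4.
The dual swaps V and F and preserves E: V′ = F = 4, E′ = E = 6, F′ = V = 4.

4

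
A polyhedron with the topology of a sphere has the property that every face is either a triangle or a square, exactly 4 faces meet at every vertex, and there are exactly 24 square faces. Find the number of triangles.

8

Let x be the number of triangles; then F = 24 + x.
Edge–face incidences: 2E = 4·24 + 3·x = 96 + 3x.
Every vertex has degree 4, so 4V = 2E.
Euler: V − E + F = 2 ⇒ (2E)/4 − E + (24 + x) = 2.
Multiply by 8: 2·(2E) − 4·(2E) + 8·(24 + x) = 16, i.e. 192 + 8x − 2·(96 + 3x) = 16.
Collecting terms: 2x = 16, so x = 8.
Then 2E = 96 + 3·8 = 120, so E = 60, V = 2E/4 = 30, F = 24 + 8 = 32.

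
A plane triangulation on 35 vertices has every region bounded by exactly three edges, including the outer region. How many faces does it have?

66

In a plane triangulation 3F = 2E and V − E + F = 2, so F = 2V − 4 = 2·35 − 4 = 66.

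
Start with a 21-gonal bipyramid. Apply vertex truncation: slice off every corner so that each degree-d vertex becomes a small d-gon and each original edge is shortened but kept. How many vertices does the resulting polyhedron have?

The base solid has V = 23, E = 63, F = 42.
Truncation replaces each original edge-end by a new vertex, so V′ = 2E = 126.
Each original edge survives, and each old vertex of degree d contributes d new edges; summing degrees gives Σd = 2E, so E′ = E + 2E = 3E = 189.
Each original face survives and each original vertex becomes one new face: F′ = F + V = 65.

126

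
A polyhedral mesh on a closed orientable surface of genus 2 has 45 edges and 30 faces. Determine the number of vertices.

13

For a closed orientable surface of genus 2, χ = 2 − 2·2 = -2.
V = -2 + E − F = -2 + 45 − 30 = 13.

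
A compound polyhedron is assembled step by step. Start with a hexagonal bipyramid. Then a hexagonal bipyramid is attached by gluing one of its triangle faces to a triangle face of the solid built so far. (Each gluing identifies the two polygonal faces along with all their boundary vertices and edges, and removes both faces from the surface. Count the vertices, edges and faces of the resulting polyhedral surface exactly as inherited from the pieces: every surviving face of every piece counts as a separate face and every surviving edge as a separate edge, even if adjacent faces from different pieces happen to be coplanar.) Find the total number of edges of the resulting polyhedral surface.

33

A hexagonal bipyramid: V=8, E=18, F=12.
Attach a hexagonal bipyramid (V=8, E=18, F=12) along a 3-gon: merge 3 vertices and 3 edges, delete both glued faces → V=13, E=33, F=22.
Check: V − E + F = 13 − 33 + 22 = 2.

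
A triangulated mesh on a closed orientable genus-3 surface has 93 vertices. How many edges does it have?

χ = 2 − 2·3 = -4, and every face is a triangle so 3F = 2E.
V − E + F = -4 with E = 3F/2 gives 93 − (3/2 − 1)·F = -4, so F = 194 and E = 291.

291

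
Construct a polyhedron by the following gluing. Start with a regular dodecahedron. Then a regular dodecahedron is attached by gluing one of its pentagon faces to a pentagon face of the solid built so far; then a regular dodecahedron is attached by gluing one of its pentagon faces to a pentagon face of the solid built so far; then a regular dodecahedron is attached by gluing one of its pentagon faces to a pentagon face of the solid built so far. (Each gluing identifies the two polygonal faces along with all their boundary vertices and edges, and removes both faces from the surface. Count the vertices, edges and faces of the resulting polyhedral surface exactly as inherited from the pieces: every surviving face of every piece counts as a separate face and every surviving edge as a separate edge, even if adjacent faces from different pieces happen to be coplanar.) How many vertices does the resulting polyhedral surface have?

A regular dodecahedron: V=20, E=30, F=12.
Attach a regular dodecahedron (V=20, E=30, F=12) along a 5-gon: merge 5 vertices and 5 edges, delete both glued faces → V=35, E=55, F=22.
Attach a regular dodecahedron (V=20, E=30, F=12) along a 5-gon: merge 5 vertices and 5 edges, delete both glued faces → V=50, E=80, F=32.
Attach a regular dodecahedron (V=20, E=30, F=12) along a 5-gon: merge 5 vertices and 5 edges, delete both glued faces → V=65, E=105, F=42.
Check: V − E + F = 65 − 105 + 42 = 2.

65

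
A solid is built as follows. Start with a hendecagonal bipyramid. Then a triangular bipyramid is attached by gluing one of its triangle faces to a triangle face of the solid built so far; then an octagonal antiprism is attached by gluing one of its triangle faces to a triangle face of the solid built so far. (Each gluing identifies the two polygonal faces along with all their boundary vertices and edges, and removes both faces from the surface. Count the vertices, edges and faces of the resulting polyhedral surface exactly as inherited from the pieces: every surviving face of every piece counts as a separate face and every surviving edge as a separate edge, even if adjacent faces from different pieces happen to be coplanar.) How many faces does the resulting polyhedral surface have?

A hendecagonal bipyramid: V=13, E=33, F=22.
Attach a triangular bipyramid (V=5, E=9, F=6) along a 3-gon: merge 3 vertices and 3 edges, delete both glued faces → V=15, E=39, F=26.
Attach an octagonal antiprism (V=16, E=32, F=18) along a 3-gon: merge 3 vertices and 3 edges, delete both glued faces → V=28, E=68, F=42.
Check: V − E + F = 28 − 68 + 42 = 2.

42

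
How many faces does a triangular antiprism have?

An antiprism on an n-gon has two n-gon caps and 2n triangles: V = 2·3 = 6, E = 4·3 = 12, F = 2·3 + 2 = 8.

8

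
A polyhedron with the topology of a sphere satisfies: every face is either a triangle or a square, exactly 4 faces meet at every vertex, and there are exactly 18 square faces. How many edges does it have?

Let x be the number of triangles; then F = 18 + x.
Edge–face incidences: 2E = 4·18 + 3·x = 72 + 3x.
Every vertex has degree 4, so 4V = 2E.
Euler: V − E + F = 2 ⇒ (2E)/4 − E + (18 + x) = 2.
Multiply by 8: 2·(2E) − 4·(2E) + 8·(18 + x) = 16, i.e. 144 + 8x − 2·(72 + 3x) = 16.
Collecting terms: 2x = 16, so x = 8.
Then 2E = 72 + 3·8 = 96, so E = 48, V = 2E/4 = 24, F = 18 + 8 = 26.

48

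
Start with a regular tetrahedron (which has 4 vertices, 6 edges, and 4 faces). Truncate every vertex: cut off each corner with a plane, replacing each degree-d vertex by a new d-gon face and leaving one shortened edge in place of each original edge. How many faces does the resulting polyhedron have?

8

Truncation replaces each original edge-end by a new vertex, so V′ = 2E = 12.
Each original edge survives, and each old vertex of degree d contributes d new edges; summing degrees gives Σd = 2E, so E′ = E + 2E = 3E = 18.
Each original face survives and each original vertex becomes one new face: F′ = F + V = 8.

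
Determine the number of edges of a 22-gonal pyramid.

44

A pyramid on an n-gon base has one n-gon and n triangles: V = 22 + 1 = 23, E = 2·22 = 44, F = 22 + 1 = 23.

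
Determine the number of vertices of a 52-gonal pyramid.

53

A pyramid on an n-gon base has one n-gon and n triangles: V = 52 + 1 = 53, E = 2·52 = 104, F = 52 + 1 = 53.
Check: V − E + F = 53 − 104 + 53 = 2.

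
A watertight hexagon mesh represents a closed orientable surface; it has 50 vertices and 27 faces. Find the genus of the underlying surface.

3

Every face is a hexagon, so 2E = 6·27 = 162, giving E = 81.
χ = V − E + F = 50 − 81 + 27 = -4.
For a closed orientable surface χ = 2 − 2g, so g = (2 − (-4))/2 = 3.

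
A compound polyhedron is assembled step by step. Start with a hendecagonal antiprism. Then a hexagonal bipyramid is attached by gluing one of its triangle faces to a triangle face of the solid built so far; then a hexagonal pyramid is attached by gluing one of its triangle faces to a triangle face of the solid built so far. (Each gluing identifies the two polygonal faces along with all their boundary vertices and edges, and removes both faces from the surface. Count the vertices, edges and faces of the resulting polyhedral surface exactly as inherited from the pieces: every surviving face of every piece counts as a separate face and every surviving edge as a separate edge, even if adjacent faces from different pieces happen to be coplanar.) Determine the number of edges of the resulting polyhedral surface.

A hendecagonal antiprism: V=22, E=44, F=24.
Attach a hexagonal bipyramid (V=8, E=18, F=12) along a 3-gon: merge 3 vertices and 3 edges, delete both glued faces → V=27, E=59, F=34.
Attach a hexagonal pyramid (V=7, E=12, F=7) along a 3-gon: merge 3 vertices and 3 edges, delete both glued faces → V=31, E=68, F=39.
Check: V − E + F = 31 − 68 + 39 = 2.

68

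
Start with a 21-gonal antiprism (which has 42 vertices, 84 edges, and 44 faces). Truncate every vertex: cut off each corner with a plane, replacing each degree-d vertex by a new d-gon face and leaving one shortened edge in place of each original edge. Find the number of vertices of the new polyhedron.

168

Truncation replaces each original edge-end by a new vertex, so V′ = 2E = 168.
Each original edge survives, and each old vertex of degree d contributes d new edges; summing degrees gives Σd = 2E, so E′ = E + 2E = 3E = 252.
Each original face survives and each original vertex becomes one new face: F′ = F + V = 86.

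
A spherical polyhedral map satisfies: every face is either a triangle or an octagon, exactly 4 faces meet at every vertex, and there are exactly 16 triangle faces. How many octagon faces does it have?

Let x be the number of octagons; then F = 16 + x.
Edge–face incidences: 2E = 3·16 + 8·x = 48 + 8x.
Every vertex has degree 4, so 4V = 2E.
Euler: V − E + F = 2 ⇒ (2E)/4 − E + (16 + x) = 2.
Multiply by 8: 2·(2E) − 4·(2E) + 8·(16 + x) = 16, i.e. 128 + 8x − 2·(48 + 8x) = 16.
Collecting terms: −8x + 32 = 16, so −8x = −16, so x = 2.
Then 2E = 48 + 8·2 = 64, so E = 32, V = 2E/4 = 16, F = 16 + 2 = 18.

2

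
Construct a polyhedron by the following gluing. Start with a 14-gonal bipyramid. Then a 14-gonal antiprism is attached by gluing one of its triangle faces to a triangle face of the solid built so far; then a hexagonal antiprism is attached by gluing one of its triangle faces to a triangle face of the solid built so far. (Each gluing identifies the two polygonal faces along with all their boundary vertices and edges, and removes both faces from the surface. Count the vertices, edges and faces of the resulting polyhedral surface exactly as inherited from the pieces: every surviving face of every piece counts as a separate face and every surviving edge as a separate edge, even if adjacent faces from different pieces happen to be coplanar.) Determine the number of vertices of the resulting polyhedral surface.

A 14-gonal bipyramid: V=16, E=42, F=28.
Attach a 14-gonal antiprism (V=28, E=56, F=30) along a 3-gon: merge 3 vertices and 3 edges, delete both glued faces → V=41, E=95, F=56.
Attach a hexagonal antiprism (V=12, E=24, F=14) along a 3-gon: merge 3 vertices and 3 edges, delete both glued faces → V=50, E=116, F=68.
Check: V − E + F = 50 − 116 + 68 = 2.

50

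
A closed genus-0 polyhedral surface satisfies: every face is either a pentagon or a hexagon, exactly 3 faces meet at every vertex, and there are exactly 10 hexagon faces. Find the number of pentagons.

12

Let x be the number of pentagons; then F = 10 + x.
Edge–face incidences: 2E = 6·10 + 5·x = 60 + 5x.
Every vertex has degree 3, so 3V = 2E.
Euler: V − E + F = 2 ⇒ (2E)/3 − E + (10 + x) = 2.
Multiply by 6: 2·(2E) − 3·(2E) + 6·(10 + x) = 12, i.e. 60 + 6x − (60 + 5x) = 12.
Collecting terms: x = 12.
Then 2E = 60 + 5·12 = 120, so E = 60, V = 2E/3 = 40, F = 10 + 12 = 22.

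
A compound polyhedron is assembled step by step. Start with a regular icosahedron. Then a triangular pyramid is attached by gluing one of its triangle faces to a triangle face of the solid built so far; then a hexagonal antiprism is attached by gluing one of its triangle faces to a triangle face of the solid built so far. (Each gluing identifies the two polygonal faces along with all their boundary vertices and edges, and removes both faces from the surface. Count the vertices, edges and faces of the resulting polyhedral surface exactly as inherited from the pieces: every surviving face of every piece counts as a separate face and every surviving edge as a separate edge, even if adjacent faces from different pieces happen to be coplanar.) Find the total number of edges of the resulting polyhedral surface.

54

A regular icosahedron: V=12, E=30, F=20.
Attach a triangular pyramid (V=4, E=6, F=4) along a 3-gon: merge 3 vertices and 3 edges, delete both glued faces → V=13, E=33, F=22.
Attach a hexagonal antiprism (V=12, E=24, F=14) along a 3-gon: merge 3 vertices and 3 edges, delete both glued faces → V=22, E=54, F=34.
Check: V − E + F = 22 − 54 + 34 = 2.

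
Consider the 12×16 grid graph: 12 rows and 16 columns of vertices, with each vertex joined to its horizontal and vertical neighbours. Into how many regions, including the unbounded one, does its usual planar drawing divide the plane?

166

The grid has V = 12·16 = 192 vertices and E = 12·15 + 16·11 = 356 edges.
F = 2 − V + E = 2 − 192 + 356 = 166.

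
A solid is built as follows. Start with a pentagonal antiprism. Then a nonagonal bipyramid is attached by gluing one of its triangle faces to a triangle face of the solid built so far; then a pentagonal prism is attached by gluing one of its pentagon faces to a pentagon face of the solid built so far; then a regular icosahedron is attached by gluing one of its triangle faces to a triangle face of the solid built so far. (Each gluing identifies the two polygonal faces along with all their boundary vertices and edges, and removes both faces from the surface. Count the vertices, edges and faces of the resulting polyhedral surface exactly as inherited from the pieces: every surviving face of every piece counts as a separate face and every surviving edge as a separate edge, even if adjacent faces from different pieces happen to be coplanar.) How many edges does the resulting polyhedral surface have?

81

A pentagonal antiprism: V=10, E=20, F=12.
Attach a nonagonal bipyramid (V=11, E=27, F=18) along a 3-gon: merge 3 vertices and 3 edges, delete both glued faces → V=18, E=44, F=28.
Attach a pentagonal prism (V=10, E=15, F=7) along a 5-gon: merge 5 vertices and 5 edges, delete both glued faces → V=23, E=54, F=33.
Attach a regular icosahedron (V=12, E=30, F=20) along a 3-gon: merge 3 vertices and 3 edges, delete both glued faces → V=32, E=81, F=51.
Check: V − E + F = 32 − 81 + 51 = 2.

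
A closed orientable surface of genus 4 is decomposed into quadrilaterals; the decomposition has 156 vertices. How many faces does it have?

χ = 2 − 2·4 = -6, and every face is a square so 4F = 2E.
V − E + F = -6 with E = 4F/2 gives 156 − (4/2 − 1)·F = -6, so F = 162 and E = 324.

162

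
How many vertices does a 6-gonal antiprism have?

12

An antiprism on an n-gon has two n-gon caps and 2n triangles: V = 2·6 = 12, E = 4·6 = 24, F = 2·6 + 2 = 14.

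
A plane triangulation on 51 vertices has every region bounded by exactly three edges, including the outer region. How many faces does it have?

98

In a plane triangulation 3F = 2E and V − E + F = 2, so F = 2V − 4 = 2·51 − 4 = 98.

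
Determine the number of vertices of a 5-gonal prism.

A prism on an n-gon has two n-gon bases and n rectangular sides: V = 2·5 = 10, E = 3·5 = 15, F = 5 + 2 = 7.
Check: V − E + F = 10 − 15 + 7 = 2.

10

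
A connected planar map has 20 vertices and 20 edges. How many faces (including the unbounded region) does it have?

2

Euler's formula for a connected plane graph: V − E + F = 2, so F = 2 − 20 + 20 = 2.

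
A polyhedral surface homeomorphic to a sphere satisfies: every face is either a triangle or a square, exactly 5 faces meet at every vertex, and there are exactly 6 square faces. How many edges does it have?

Let x be the number of triangles; then F = 6 + x.
Edge–face incidences: 2E = 4·6 + 3·x = 24 + 3x.
Every vertex has degree 5, so 5V = 2E.
Euler: V − E + F = 2 ⇒ (2E)/5 − E + (6 + x) = 2.
Multiply by 10: 2·(2E) − 5·(2E) + 10·(6 + x) = 20, i.e. 60 + 10x − 3·(24 + 3x) = 20.
Collecting terms: x − 12 = 20, so x = 32.
Then 2E = 24 + 3·32 = 120, so E = 60, V = 2E/5 = 24, F = 6 + 32 = 38.

60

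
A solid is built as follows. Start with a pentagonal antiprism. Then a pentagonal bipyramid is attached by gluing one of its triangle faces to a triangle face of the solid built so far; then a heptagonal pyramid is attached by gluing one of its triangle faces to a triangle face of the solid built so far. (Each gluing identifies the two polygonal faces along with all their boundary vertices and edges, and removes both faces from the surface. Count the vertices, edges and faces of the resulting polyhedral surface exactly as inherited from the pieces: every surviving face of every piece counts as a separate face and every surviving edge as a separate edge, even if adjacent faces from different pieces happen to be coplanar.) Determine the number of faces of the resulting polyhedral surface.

A pentagonal antiprism: V=10, E=20, F=12.
Attach a pentagonal bipyramid (V=7, E=15, F=10) along a 3-gon: merge 3 vertices and 3 edges, delete both glued faces → V=14, E=32, F=20.
Attach a heptagonal pyramid (V=8, E=14, F=8) along a 3-gon: merge 3 vertices and 3 edges, delete both glued faces → V=19, E=43, F=26.
Check: V − E + F = 19 − 43 + 26 = 2.

26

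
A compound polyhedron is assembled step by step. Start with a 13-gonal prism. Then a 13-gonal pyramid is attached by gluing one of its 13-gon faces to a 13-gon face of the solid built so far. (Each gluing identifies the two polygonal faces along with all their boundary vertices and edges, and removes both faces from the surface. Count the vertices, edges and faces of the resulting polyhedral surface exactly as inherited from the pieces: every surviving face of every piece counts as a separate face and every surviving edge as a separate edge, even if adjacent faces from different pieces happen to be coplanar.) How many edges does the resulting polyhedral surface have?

52

A 13-gonal prism: V=26, E=39, F=15.
Attach a 13-gonal pyramid (V=14, E=26, F=14) along a 13-gon: merge 13 vertices and 13 edges, delete both glued faces → V=27, E=52, F=27.
Check: V − E + F = 27 − 52 + 27 = 2.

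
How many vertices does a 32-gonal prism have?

A prism on an n-gon has two n-gon bases and n rectangular sides: V = 2·32 = 64, E = 3·32 = 96, F = 32 + 2 = 34.

64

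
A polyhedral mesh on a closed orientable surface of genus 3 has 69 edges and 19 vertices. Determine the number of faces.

46

For a closed orientable surface of genus 3, χ = 2 − 2·3 = -4.
F = -4 − V + E = -4 − 19 + 69 = 46.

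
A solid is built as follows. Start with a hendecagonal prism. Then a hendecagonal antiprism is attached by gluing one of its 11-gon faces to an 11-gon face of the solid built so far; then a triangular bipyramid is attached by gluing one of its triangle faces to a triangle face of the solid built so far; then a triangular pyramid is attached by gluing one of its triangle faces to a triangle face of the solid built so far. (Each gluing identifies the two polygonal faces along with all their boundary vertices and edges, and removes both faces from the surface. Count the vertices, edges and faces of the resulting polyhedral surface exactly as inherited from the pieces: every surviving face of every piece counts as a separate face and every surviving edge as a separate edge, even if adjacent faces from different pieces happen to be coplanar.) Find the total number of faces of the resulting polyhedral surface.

A hendecagonal prism: V=22, E=33, F=13.
Attach a hendecagonal antiprism (V=22, E=44, F=24) along an 11-gon: merge 11 vertices and 11 edges, delete both glued faces → V=33, E=66, F=35.
Attach a triangular bipyramid (V=5, E=9, F=6) along a 3-gon: merge 3 vertices and 3 edges, delete both glued faces → V=35, E=72, F=39.
Attach a triangular pyramid (V=4, E=6, F=4) along a 3-gon: merge 3 vertices and 3 edges, delete both glued faces → V=36, E=75, F=41.
Check: V − E + F = 36 − 75 + 41 = 2.

41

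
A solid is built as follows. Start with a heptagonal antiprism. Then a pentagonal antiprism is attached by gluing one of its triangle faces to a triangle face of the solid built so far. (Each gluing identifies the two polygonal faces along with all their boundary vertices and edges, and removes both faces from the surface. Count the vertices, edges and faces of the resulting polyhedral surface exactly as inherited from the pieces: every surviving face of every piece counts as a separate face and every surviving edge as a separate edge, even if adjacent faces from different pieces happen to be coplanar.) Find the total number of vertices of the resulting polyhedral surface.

A heptagonal antiprism: V=14, E=28, F=16.
Attach a pentagonal antiprism (V=10, E=20, F=12) along a 3-gon: merge 3 vertices and 3 edges, delete both glued faces → V=21, E=45, F=26.
Check: V − E + F = 21 − 45 + 26 = 2.

21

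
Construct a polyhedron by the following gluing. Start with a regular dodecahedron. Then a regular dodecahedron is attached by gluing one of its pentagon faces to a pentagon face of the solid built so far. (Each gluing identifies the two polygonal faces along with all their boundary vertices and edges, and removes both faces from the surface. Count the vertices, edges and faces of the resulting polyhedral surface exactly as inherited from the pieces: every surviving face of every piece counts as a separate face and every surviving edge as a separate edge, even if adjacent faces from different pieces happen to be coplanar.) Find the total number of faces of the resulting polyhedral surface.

A regular dodecahedron: V=20, E=30, F=12.
Attach a regular dodecahedron (V=20, E=30, F=12) along a 5-gon: merge 5 vertices and 5 edges, delete both glued faces → V=35, E=55, F=22.
Check: V − E + F = 35 − 55 + 22 = 2.

22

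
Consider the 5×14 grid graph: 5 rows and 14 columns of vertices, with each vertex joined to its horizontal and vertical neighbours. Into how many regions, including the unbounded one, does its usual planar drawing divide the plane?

The grid has V = 5·14 = 70 vertices and E = 5·13 + 14·4 = 121 edges.
F = 2 − V + E = 2 − 70 + 121 = 53.

53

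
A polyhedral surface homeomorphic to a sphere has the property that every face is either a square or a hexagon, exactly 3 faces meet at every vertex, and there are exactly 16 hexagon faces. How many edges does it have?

Let x be the number of squares; then F = 16 + x.
Edge–face incidences: 2E = 6·16 + 4·x = 96 + 4x.
Every vertex has degree 3, so 3V = 2E.
Euler: V − E + F = 2 ⇒ (2E)/3 − E + (16 + x) = 2.
Multiply by 6: 2·(2E) − 3·(2E) + 6·(16 + x) = 12, i.e. 96 + 6x − (96 + 4x) = 12.
Collecting terms: 2x = 12, so x = 6.
Then 2E = 96 + 4·6 = 120, so E = 60, V = 2E/3 = 40, F = 16 + 6 = 22.

60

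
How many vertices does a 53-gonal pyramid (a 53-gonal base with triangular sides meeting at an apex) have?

54

A pyramid on an n-gon base has one n-gon and n triangles: V = 53 + 1 = 54, E = 2·53 = 106, F = 53 + 1 = 54.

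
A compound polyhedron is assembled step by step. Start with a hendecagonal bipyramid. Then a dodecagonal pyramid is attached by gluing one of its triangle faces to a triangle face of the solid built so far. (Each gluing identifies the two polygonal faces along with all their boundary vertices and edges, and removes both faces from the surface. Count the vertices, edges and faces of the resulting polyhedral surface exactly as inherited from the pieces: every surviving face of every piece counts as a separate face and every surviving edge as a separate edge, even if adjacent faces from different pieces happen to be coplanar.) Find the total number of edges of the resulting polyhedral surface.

54

A hendecagonal bipyramid: V=13, E=33, F=22.
Attach a dodecagonal pyramid (V=13, E=24, F=13) along a 3-gon: merge 3 vertices and 3 edges, delete both glued faces → V=23, E=54, F=33.
Check: V − E + F = 23 − 54 + 33 = 2.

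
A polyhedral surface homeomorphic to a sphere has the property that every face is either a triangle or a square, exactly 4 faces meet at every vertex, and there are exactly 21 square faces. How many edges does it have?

Let x be the number of triangles; then F = 21 + x.
Edge–face incidences: 2E = 4·21 + 3·x = 84 + 3x.
Every vertex has degree 4, so 4V = 2E.
Euler: V − E + F = 2 ⇒ (2E)/4 − E + (21 + x) = 2.
Multiply by 8: 2·(2E) − 4·(2E) + 8·(21 + x) = 16, i.e. 168 + 8x − 2·(84 + 3x) = 16.
Collecting terms: 2x = 16, so x = 8.
Then 2E = 84 + 3·8 = 108, so E = 54, V = 2E/4 = 27, F = 21 + 8 = 29.

54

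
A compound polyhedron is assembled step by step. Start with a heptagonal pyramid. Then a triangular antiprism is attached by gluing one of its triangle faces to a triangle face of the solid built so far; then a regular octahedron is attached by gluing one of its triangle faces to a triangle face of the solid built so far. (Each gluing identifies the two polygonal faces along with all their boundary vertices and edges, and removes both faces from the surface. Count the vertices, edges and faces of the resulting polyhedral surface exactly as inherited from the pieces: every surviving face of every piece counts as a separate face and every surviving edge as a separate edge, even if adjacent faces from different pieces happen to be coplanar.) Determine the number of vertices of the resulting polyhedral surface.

A heptagonal pyramid: V=8, E=14, F=8.
Attach a triangular antiprism (V=6, E=12, F=8) along a 3-gon: merge 3 vertices and 3 edges, delete both glued faces → V=11, E=23, F=14.
Attach a regular octahedron (V=6, E=12, F=8) along a 3-gon: merge 3 vertices and 3 edges, delete both glued faces → V=14, E=32, F=20.
Check: V − E + F = 14 − 32 + 20 = 2.

14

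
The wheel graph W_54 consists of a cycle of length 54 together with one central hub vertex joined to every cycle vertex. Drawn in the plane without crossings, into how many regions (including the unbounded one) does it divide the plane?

W_54 has V = 54 + 1 = 55 vertices and E = 2·54 = 108 edges.
By Euler's formula F = 2 − V + E = 2 − 55 + 108 = 55.

55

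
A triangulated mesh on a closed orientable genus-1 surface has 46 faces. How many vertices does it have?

23

χ = 2 − 2·1 = 0, and every face is a triangle so 3F = 2E.
E = 3·46/2 = 69. Then V = 0 + E − F = 0 + 69 − 46 = 23.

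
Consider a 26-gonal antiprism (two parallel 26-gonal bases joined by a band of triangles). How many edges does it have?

104

An antiprism on an n-gon has two n-gon caps and 2n triangles: V = 2·26 = 52, E = 4·26 = 104, F = 2·26 + 2 = 54.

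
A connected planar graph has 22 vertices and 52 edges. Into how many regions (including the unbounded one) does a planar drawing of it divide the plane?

32

Euler's formula for a connected plane graph: V − E + F = 2, so F = 2 − 22 + 52 = 32.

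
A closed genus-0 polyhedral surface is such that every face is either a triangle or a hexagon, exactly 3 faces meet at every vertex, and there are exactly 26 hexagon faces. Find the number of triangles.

4

Let x be the number of triangles; then F = 26 + x.
Edge–face incidences: 2E = 6·26 + 3·x = 156 + 3x.
Every vertex has degree 3, so 3V = 2E.
Euler: V − E + F = 2 ⇒ (2E)/3 − E + (26 + x) = 2.
Multiply by 6: 2·(2E) − 3·(2E) + 6·(26 + x) = 12, i.e. 156 + 6x − (156 + 3x) = 12.
Collecting terms: 3x = 12, so x = 4.
Then 2E = 156 + 3·4 = 168, so E = 84, V = 2E/3 = 56, F = 26 + 4 = 30.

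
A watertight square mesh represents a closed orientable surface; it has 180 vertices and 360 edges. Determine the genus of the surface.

Every face is a square and each edge borders two faces, so 4F = 2·360, giving F = 180.
χ = V − E + F = 180 − 360 + 180 = 0.
For a closed orientable surface χ = 2 − 2g, so g = (2 − (0))/2 = 1.

1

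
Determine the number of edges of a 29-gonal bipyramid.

A bipyramid over an n-gon has 2n triangular faces and n + 2 vertices: V = 29 + 2 = 31, E = 3·29 = 87, F = 2·29 = 58.
Check: V − E + F = 31 − 87 + 58 = 2.

87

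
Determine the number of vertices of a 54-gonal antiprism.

An antiprism on an n-gon has two n-gon caps and 2n triangles: V = 2·54 = 108, E = 4·54 = 216, F = 2·54 + 2 = 110.

108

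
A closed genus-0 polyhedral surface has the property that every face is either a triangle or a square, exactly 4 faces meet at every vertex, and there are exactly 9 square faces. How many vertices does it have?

Let x be the number of triangles; then F = 9 + x.
Edge–face incidences: 2E = 4·9 + 3·x = 36 + 3x.
Every vertex has degree 4, so 4V = 2E.
Euler: V − E + F = 2 ⇒ (2E)/4 − E + (9 + x) = 2.
Multiply by 8: 2·(2E) − 4·(2E) + 8·(9 + x) = 16, i.e. 72 + 8x − 2·(36 + 3x) = 16.
Collecting terms: 2x = 16, so x = 8.
Then 2E = 36 + 3·8 = 60, so E = 30, V = 2E/4 = 15, F = 9 + 8 = 17.

15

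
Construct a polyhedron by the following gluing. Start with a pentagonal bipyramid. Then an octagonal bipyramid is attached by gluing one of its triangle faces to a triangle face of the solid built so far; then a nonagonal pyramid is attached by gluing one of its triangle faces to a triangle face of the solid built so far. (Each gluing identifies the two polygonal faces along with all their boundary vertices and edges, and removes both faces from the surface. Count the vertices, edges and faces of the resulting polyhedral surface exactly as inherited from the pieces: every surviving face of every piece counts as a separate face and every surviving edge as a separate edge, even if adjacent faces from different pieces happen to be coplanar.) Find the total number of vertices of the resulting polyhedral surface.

21

A pentagonal bipyramid: V=7, E=15, F=10.
Attach an octagonal bipyramid (V=10, E=24, F=16) along a 3-gon: merge 3 vertices and 3 edges, delete both glued faces → V=14, E=36, F=24.
Attach a nonagonal pyramid (V=10, E=18, F=10) along a 3-gon: merge 3 vertices and 3 edges, delete both glued faces → V=21, E=51, F=32.
Check: V − E + F = 21 − 51 + 32 = 2.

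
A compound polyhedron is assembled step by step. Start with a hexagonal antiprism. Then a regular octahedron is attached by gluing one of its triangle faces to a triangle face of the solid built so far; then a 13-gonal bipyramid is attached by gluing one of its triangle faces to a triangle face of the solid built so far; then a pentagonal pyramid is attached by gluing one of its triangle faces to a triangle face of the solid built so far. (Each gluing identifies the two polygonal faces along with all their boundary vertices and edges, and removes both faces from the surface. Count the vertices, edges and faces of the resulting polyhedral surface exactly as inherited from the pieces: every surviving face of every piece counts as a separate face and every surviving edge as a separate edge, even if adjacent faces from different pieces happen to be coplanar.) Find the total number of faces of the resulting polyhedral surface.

48

A hexagonal antiprism: V=12, E=24, F=14.
Attach a regular octahedron (V=6, E=12, F=8) along a 3-gon: merge 3 vertices and 3 edges, delete both glued faces → V=15, E=33, F=20.
Attach a 13-gonal bipyramid (V=15, E=39, F=26) along a 3-gon: merge 3 vertices and 3 edges, delete both glued faces → V=27, E=69, F=44.
Attach a pentagonal pyramid (V=6, E=10, F=6) along a 3-gon: merge 3 vertices and 3 edges, delete both glued faces → V=30, E=76, F=48.
Check: V − E + F = 30 − 76 + 48 = 2.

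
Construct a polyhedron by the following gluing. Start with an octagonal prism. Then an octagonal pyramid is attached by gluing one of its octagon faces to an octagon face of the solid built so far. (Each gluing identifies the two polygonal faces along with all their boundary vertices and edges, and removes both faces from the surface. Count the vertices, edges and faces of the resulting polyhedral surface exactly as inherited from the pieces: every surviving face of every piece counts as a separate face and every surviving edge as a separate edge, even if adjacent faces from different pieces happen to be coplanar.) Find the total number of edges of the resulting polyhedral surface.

32

An octagonal prism: V=16, E=24, F=10.
Attach an octagonal pyramid (V=9, E=16, F=9) along an 8-gon: merge 8 vertices and 8 edges, delete both glued faces → V=17, E=32, F=17.
Check: V − E + F = 17 − 32 + 17 = 2.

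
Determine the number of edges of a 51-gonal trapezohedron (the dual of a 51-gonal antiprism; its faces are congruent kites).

The n-trapezohedron (dual of the n-antiprism) has V = 2·51 + 2 = 104, E = 4·51 = 204, F = 2·51 = 102.

204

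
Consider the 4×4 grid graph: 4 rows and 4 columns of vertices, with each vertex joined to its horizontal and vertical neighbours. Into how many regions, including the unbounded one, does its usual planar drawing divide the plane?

10

The grid has V = 4·4 = 16 vertices and E = 4·3 + 4·3 = 24 edges.
F = 2 − V + E = 2 − 16 + 24 = 10.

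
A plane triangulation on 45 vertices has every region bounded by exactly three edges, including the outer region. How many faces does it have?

86

In a plane triangulation 3F = 2E and V − E + F = 2, so F = 2V − 4 = 2·45 − 4 = 86.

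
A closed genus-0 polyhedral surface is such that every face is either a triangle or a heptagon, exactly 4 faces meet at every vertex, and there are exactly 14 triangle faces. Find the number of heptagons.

2

Let x be the number of heptagons; then F = 14 + x.
Edge–face incidences: 2E = 3·14 + 7·x = 42 + 7x.
Every vertex has degree 4, so 4V = 2E.
Euler: V − E + F = 2 ⇒ (2E)/4 − E + (14 + x) = 2.
Multiply by 8: 2·(2E) − 4·(2E) + 8·(14 + x) = 16, i.e. 112 + 8x − 2·(42 + 7x) = 16.
Collecting terms: −6x + 28 = 16, so −6x = −12, so x = 2.
Then 2E = 42 + 7·2 = 56, so E = 28, V = 2E/4 = 14, F = 14 + 2 = 16.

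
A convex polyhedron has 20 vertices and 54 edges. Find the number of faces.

36

Here V − E + F = 2.
F = 2 − V + E = 2 − 20 + 54 = 36.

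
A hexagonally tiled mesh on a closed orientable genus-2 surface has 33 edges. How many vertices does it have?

χ = 2 − 2·2 = -2, and every face is a hexagon so 6F = 2E.
F = 2E/6 = 11. Then V = -2 + E − F = -2 + 33 − 11 = 20.

20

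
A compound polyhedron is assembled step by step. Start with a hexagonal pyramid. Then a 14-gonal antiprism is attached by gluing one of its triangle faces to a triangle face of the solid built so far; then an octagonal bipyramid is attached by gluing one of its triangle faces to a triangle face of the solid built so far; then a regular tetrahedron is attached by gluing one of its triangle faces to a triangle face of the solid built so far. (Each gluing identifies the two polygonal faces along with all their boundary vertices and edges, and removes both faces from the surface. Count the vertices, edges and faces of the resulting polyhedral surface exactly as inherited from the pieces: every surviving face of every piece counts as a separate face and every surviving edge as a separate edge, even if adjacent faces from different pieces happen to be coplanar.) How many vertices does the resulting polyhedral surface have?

40

A hexagonal pyramid: V=7, E=12, F=7.
Attach a 14-gonal antiprism (V=28, E=56, F=30) along a 3-gon: merge 3 vertices and 3 edges, delete both glued faces → V=32, E=65, F=35.
Attach an octagonal bipyramid (V=10, E=24, F=16) along a 3-gon: merge 3 vertices and 3 edges, delete both glued faces → V=39, E=86, F=49.
Attach a regular tetrahedron (V=4, E=6, F=4) along a 3-gon: merge 3 vertices and 3 edges, delete both glued faces → V=40, E=89, F=51.
Check: V − E + F = 40 − 89 + 51 = 2.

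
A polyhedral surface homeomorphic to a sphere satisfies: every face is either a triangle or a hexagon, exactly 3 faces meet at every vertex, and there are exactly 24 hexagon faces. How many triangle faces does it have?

4

Let x be the number of triangles; then F = 24 + x.
Edge–face incidences: 2E = 6·24 + 3·x = 144 + 3x.
Every vertex has degree 3, so 3V = 2E.
Euler: V − E + F = 2 ⇒ (2E)/3 − E + (24 + x) = 2.
Multiply by 6: 2·(2E) − 3·(2E) + 6·(24 + x) = 12, i.e. 144 + 6x − (144 + 3x) = 12.
Collecting terms: 3x = 12, so x = 4.
Then 2E = 144 + 3·4 = 156, so E = 78, V = 2E/3 = 52, F = 24 + 4 = 28.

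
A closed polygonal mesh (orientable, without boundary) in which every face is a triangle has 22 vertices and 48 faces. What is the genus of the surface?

2

Every face is a triangle, so 2E = 3·48 = 144, giving E = 72.
χ = V − E + F = 22 − 72 + 48 = -2.
For a closed orientable surface χ = 2 − 2g, so g = (2 − (-2))/2 = 2.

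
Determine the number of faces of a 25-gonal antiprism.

52

An antiprism on an n-gon has two n-gon caps and 2n triangles: V = 2·25 = 50, E = 4·25 = 100, F = 2·25 + 2 = 52.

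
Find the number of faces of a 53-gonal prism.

55

A prism on an n-gon has two n-gon bases and n rectangular sides: V = 2·53 = 106, E = 3·53 = 159, F = 53 + 2 = 55.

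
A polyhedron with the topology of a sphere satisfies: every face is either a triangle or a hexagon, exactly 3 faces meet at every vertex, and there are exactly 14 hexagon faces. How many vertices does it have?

Let x be the number of triangles; then F = 14 + x.
Edge–face incidences: 2E = 6·14 + 3·x = 84 + 3x.
Every vertex has degree 3, so 3V = 2E.
Euler: V − E + F = 2 ⇒ (2E)/3 − E + (14 + x) = 2.
Multiply by 6: 2·(2E) − 3·(2E) + 6·(14 + x) = 12, i.e. 84 + 6x − (84 + 3x) = 12.
Collecting terms: 3x = 12, so x = 4.
Then 2E = 84 + 3·4 = 96, so E = 48, V = 2E/3 = 32, F = 14 + 4 = 18.

32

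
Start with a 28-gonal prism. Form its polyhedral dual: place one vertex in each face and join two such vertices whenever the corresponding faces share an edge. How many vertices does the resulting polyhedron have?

The base solid has V = 56, E = 84, F = 30.
The dual swaps V and F and preserves E: V′ = F = 30, E′ = E = 84, F′ = V = 56.

30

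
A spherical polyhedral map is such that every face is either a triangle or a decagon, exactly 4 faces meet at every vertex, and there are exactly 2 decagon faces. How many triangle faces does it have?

20

Let x be the number of triangles; then F = 2 + x.
Edge–face incidences: 2E = 10·2 + 3·x = 20 + 3x.
Every vertex has degree 4, so 4V = 2E.
Euler: V − E + F = 2 ⇒ (2E)/4 − E + (2 + x) = 2.
Multiply by 8: 2·(2E) − 4·(2E) + 8·(2 + x) = 16, i.e. 16 + 8x − 2·(20 + 3x) = 16.
Collecting terms: 2x − 24 = 16, so 2x = 40, so x = 20.
Then 2E = 20 + 3·20 = 80, so E = 40, V = 2E/4 = 20, F = 2 + 20 = 22.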